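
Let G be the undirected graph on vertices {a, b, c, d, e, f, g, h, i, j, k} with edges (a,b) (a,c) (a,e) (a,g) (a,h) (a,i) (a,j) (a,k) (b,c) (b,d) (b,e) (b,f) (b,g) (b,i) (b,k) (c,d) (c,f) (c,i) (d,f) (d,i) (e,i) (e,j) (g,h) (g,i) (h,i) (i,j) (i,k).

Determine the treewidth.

3

A width-3 tree decomposition is:
Bags: B1 = {b, c, d, f}  B2 = {b, c, d, i}  B3 = {a, b, c, i}  B4 = {a, b, g, i}  B5 = {a, b, e, i}  B6 = {a, b, i, k}  B7 = {a, g, h, i}  B8 = {a, e, i, j}
Tree: B1–B2, B2–B3, B3–B4, B4–B5, B5–B6, B4–B7, B5–B8
Every bag has size at most 4, so the width is 4 − 1 = 3 and tw(G) ≤ 3. On the other hand G contains the 4-clique {b, c, d, f}. A clique must lie in a single bag of any decomposition, so no decomposition can have width below 3. Therefore the treewidth is 3.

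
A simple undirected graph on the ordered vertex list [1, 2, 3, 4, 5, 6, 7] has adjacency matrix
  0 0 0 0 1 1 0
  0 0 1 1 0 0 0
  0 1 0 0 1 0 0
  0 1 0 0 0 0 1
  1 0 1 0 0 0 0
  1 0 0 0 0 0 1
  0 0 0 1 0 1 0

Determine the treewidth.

2

A width-2 tree decomposition is:
Bags: B1 = {1, 3, 5}  B2 = {1, 2, 3}  B3 = {1, 2, 4}  B4 = {1, 4, 7}  B5 = {1, 6, 7}
Tree: B1–B2, B2–B3, B3–B4, B4–B5
The largest bag has 3 vertices, giving width 2; this decomposition certifies tw(G) ≤ 2. For the lower bound, G contains the cycle 1–5–3–2–4–7–6–1, so G is not a forest; only forests have treewidth ≤ 1, hence tw(G) ≥ 2. The upper and lower bounds meet at 2, so that is the treewidth.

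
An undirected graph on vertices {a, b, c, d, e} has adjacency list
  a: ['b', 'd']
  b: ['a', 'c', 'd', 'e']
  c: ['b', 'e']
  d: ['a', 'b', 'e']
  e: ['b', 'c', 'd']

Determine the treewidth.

A width-2 tree decomposition is:
Bags: B1 = {a, b, d}  B2 = {b, d, e}  B3 = {b, c, e}
Tree: B1–B2, B2–B3
The largest bag has 3 vertices, giving width 2; this decomposition certifies tw(G) ≤ 2. For the lower bound, the 3 vertices {b, d, e} are pairwise adjacent, and any tree decomposition puts a clique entirely inside one bag — forcing width ≥ 2. Combining the bounds, tw(G) = 2.

2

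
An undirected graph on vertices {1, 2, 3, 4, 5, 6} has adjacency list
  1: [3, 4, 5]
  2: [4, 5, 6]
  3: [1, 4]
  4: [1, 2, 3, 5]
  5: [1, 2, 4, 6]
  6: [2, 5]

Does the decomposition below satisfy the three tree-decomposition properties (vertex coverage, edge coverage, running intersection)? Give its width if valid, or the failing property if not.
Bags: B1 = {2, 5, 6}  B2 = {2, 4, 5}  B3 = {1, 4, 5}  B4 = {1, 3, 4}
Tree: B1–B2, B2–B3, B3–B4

Yes; width 2.

Checking the three conditions: (i) the bags cover all of {1, 2, 3, 4, 5, 6}; (ii) for each edge, some bag contains both endpoints; (iii) the bags containing any fixed vertex form a subtree. All hold, so the decomposition is valid with width 3 − 1 = 2.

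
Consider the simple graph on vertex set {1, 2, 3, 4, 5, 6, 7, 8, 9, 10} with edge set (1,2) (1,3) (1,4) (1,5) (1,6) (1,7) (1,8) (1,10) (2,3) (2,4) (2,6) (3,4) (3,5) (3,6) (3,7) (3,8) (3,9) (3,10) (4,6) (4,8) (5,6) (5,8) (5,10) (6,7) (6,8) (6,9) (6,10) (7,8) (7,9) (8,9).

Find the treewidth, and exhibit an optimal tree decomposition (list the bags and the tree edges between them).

Treewidth 4.
Bags: B1 = {1, 3, 4, 6, 8}  B2 = {1, 3, 5, 6, 8}  B3 = {1, 3, 6, 7, 8}  B4 = {1, 2, 3, 4, 6}  B5 = {3, 6, 7, 8, 9}  B6 = {1, 3, 5, 6, 10}
Tree: B1–B2, B1–B3, B1–B4, B3–B5, B2–B6

The largest bag has 5 vertices, giving width 4; this decomposition certifies tw(G) ≤ 4. On the other hand G contains the 5-clique {1, 3, 4, 6, 8}. A clique must lie in a single bag of any decomposition, so no decomposition can have width below 4. Combining the bounds, tw(G) = 4.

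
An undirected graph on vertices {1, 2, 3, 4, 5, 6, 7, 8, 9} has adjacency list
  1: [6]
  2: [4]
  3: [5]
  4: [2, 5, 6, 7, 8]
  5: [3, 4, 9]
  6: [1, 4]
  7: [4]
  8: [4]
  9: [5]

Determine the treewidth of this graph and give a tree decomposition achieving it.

Treewidth 1.
One optimal decomposition is:
Bags: B1 = {4, 5}  B2 = {4, 6}  B3 = {3, 5}  B4 = {5, 9}  B5 = {1, 6}  B6 = {4, 8}  B7 = {4, 7}  B8 = {2, 4}
Tree: B1–B2, B1–B3, B3–B4, B2–B5, B1–B6, B1–B7, B7–B8

The largest bag has 2 vertices, giving width 1; this decomposition certifies tw(G) ≤ 1. Any graph with an edge has treewidth ≥ 1, and G has the edge 5–4. Combining the bounds, tw(G) = 1.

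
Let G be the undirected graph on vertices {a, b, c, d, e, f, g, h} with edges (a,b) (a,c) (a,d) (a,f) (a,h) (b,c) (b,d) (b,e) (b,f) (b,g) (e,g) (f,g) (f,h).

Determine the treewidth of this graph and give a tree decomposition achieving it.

Every bag has size at most 3, so the width is 3 − 1 = 2 and tw(G) ≤ 2. For the lower bound, the 3 vertices {a, f, h} are pairwise adjacent, and any tree decomposition puts a clique entirely inside one bag — forcing width ≥ 2. Combining the bounds, tw(G) = 2.

Treewidth 2.
Bags: B1 = {a, b, c}  B2 = {a, b, d}  B3 = {a, b, f}  B4 = {b, f, g}  B5 = {a, f, h}  B6 = {b, e, g}
Tree: B1–B2, B2–B3, B3–B4, B3–B5, B4–B6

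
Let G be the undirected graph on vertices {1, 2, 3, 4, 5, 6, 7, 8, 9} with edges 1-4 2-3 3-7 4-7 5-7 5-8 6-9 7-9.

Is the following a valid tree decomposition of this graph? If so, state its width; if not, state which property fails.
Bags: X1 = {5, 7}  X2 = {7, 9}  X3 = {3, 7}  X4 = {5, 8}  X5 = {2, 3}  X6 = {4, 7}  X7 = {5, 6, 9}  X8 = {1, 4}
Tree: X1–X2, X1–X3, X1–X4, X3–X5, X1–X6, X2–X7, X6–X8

A tree decomposition must satisfy three properties: every vertex lies in some bag; for every edge, both endpoints lie together in some bag; and for every vertex, the bags containing it form a connected subtree. Here bags containing vertex 5 are not connected in the tree, so the decomposition is invalid.

No — bags containing vertex 5 are not connected in the tree.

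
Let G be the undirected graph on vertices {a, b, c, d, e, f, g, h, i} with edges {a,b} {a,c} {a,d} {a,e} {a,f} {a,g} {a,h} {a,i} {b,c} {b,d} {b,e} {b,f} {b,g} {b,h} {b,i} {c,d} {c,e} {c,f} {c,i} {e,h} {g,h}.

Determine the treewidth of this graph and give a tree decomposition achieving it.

The largest bag has 4 vertices, giving width 3; this decomposition certifies tw(G) ≤ 3. On the other hand G contains the 4-clique {a, b, g, h}. A clique must lie in a single bag of any decomposition, so no decomposition can have width below 3. Therefore the treewidth is 3.

Treewidth 3.
Bags: B1 = {a, b, e, h}  B2 = {a, b, c, e}  B3 = {a, b, c, f}  B4 = {a, b, c, d}  B5 = {a, b, c, i}  B6 = {a, b, g, h}
Tree: B1–B2, B2–B3, B3–B4, B3–B5, B1–B6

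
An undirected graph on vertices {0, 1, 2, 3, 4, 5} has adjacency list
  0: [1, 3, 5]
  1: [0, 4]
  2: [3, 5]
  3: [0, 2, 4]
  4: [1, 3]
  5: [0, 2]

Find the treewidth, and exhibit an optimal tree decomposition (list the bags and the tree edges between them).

Every bag has size at most 3, so the width is 3 − 1 = 2 and tw(G) ≤ 2. For the lower bound, G contains the cycle 4–1–0–3–4, so G is not a forest; only forests have treewidth ≤ 1, hence tw(G) ≥ 2. The upper and lower bounds meet at 2, so that is the treewidth.

Treewidth 2.
One optimal decomposition is:
Bags: B1 = {1, 3, 4}  B2 = {0, 1, 3}  B3 = {0, 2, 3}  B4 = {0, 2, 5}
Tree: B1–B2, B2–B3, B3–B4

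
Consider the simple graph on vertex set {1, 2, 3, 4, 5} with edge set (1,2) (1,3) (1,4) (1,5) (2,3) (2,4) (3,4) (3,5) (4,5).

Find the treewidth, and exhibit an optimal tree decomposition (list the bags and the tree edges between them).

Treewidth 3.
One optimal decomposition is:
Bags: B1 = {1, 2, 3, 4}  B2 = {1, 3, 4, 5}
Tree: B1–B2

Each bag holds 4 vertices, so the decomposition has width 3, which upper-bounds the treewidth. Conversely, {1, 2, 3, 4} is a clique of size 4, and the vertices of any clique must share a bag in every tree decomposition; so some bag has ≥ 4 vertices and tw(G) ≥ 3. Combining the bounds, tw(G) = 3.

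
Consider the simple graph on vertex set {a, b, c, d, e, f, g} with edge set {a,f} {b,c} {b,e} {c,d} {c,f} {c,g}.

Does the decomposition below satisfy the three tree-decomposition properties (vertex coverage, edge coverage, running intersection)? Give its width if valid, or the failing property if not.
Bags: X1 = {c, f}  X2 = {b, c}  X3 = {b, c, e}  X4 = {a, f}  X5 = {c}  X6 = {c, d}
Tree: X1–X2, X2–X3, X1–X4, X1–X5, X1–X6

A tree decomposition must satisfy three properties: every vertex lies in some bag; for every edge, both endpoints lie together in some bag; and for every vertex, the bags containing it form a connected subtree. Here vertex g appears in no bag, so the decomposition is invalid.

No — vertex g appears in no bag.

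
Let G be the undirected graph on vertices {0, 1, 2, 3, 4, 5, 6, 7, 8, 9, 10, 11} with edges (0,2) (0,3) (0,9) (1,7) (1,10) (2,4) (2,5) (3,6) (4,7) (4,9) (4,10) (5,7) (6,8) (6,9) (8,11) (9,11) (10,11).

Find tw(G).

A width-3 tree decomposition is:
Bags: B1 = {0, 3, 6, 8}  B2 = {0, 6, 8, 9}  B3 = {0, 8, 9, 11}  B4 = {0, 2, 9, 11}  B5 = {2, 4, 9, 11}  B6 = {2, 4, 10, 11}  B7 = {2, 4, 5, 10}  B8 = {4, 5, 7, 10}  B9 = {1, 5, 7, 10}
Tree: B1–B2, B2–B3, B3–B4, B4–B5, B5–B6, B6–B7, B7–B8, B8–B9
The largest bag has 4 vertices, giving width 3; this decomposition certifies tw(G) ≤ 3. For the lower bound: the 4 vertex sets {3,6,8}, {0}, {9}, {2,4,10,11} are disjoint, each induces a connected subgraph, and every pair is joined by at least one edge of G. Contracting each set to a single vertex therefore yields K_{4} as a minor, and since treewidth is minor-monotone, tw(G) ≥ tw(K_{4}) = 3. Therefore the treewidth is 3.

3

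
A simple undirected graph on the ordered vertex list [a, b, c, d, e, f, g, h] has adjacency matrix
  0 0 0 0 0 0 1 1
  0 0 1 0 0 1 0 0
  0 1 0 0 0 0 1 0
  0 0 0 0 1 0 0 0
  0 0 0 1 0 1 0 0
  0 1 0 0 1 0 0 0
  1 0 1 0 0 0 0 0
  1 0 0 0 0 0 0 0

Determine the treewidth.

A width-1 tree decomposition is:
Bags: B1 = {d, e}  B2 = {e, f}  B3 = {b, f}  B4 = {b, c}  B5 = {c, g}  B6 = {a, g}  B7 = {a, h}
Tree: B1–B2, B2–B3, B3–B4, B4–B5, B5–B6, B6–B7
Every bag has size at most 2, so the width is 2 − 1 = 1 and tw(G) ≤ 1. G has an edge, so its treewidth is at least 1. Therefore the treewidth is 1.

1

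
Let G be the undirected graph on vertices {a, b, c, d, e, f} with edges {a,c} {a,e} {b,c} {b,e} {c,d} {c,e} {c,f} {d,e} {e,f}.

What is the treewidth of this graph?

A width-2 tree decomposition is:
Bags: B1 = {a, c, e}  B2 = {c, d, e}  B3 = {c, e, f}  B4 = {b, c, e}
Tree: B1–B2, B2–B3, B3–B4
The largest bag has 3 vertices, giving width 2; this decomposition certifies tw(G) ≤ 2. Conversely, {c, d, e} is a clique of size 3, and the vertices of any clique must share a bag in every tree decomposition; so some bag has ≥ 3 vertices and tw(G) ≥ 2. Combining the bounds, tw(G) = 2.

2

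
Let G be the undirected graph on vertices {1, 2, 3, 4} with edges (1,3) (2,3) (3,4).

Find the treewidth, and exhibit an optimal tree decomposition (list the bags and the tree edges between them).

The largest bag has 2 vertices, giving width 1; this decomposition certifies tw(G) ≤ 1. G has an edge, so its treewidth is at least 1. Therefore the treewidth is 1.

Treewidth 1.
Bags: B1 = {1, 3}  B2 = {3, 4}  B3 = {2, 3}
Tree: B1–B2, B1–B3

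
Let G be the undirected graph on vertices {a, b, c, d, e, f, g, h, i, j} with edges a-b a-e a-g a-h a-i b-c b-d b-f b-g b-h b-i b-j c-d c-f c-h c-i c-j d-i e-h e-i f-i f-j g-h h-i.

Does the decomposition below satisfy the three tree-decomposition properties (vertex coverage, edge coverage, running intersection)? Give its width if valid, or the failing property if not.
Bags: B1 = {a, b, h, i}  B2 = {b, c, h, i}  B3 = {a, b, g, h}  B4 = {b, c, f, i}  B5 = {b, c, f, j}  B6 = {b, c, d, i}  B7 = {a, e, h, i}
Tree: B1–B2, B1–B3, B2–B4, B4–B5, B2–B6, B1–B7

Yes; width 3.

Every vertex of G appears in some bag (union = {a, b, c, d, e, f, g, h, i, j}); every edge is covered by a bag; and for each vertex v the set of bags containing v is connected in the bag tree. The decomposition is therefore valid. The largest bag has 4 vertices, so the width is 3.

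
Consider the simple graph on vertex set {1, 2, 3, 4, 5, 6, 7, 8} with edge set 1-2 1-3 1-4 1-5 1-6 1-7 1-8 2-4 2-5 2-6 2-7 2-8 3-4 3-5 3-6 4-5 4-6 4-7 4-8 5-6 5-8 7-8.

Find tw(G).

A width-4 tree decomposition is:
Bags: B1 = {1, 3, 4, 5, 6}  B2 = {1, 2, 4, 5, 6}  B3 = {1, 2, 4, 5, 8}  B4 = {1, 2, 4, 7, 8}
Tree: B1–B2, B2–B3, B3–B4
The largest bag has 5 vertices, giving width 4; this decomposition certifies tw(G) ≤ 4. Conversely, {1, 2, 4, 5, 8} is a clique of size 5, and the vertices of any clique must share a bag in every tree decomposition; so some bag has ≥ 5 vertices and tw(G) ≥ 4. Combining the bounds, tw(G) = 4.

4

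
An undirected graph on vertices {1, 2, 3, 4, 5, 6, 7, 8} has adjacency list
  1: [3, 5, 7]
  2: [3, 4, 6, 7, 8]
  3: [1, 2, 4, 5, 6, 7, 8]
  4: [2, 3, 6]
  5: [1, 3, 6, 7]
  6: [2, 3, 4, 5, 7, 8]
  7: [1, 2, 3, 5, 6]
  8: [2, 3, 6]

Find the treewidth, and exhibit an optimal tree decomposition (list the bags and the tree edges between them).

Treewidth 3.
One such decomposition:
Bags: B1 = {1, 3, 5, 7}  B2 = {3, 5, 6, 7}  B3 = {2, 3, 6, 7}  B4 = {2, 3, 6, 8}  B5 = {2, 3, 4, 6}
Tree: B1–B2, B2–B3, B3–B4, B3–B5

Every bag has size at most 4, so the width is 4 − 1 = 3 and tw(G) ≤ 3. For the lower bound, the 4 vertices {1, 3, 5, 7} are pairwise adjacent, and any tree decomposition puts a clique entirely inside one bag — forcing width ≥ 3. The upper and lower bounds meet at 3, so that is the treewidth.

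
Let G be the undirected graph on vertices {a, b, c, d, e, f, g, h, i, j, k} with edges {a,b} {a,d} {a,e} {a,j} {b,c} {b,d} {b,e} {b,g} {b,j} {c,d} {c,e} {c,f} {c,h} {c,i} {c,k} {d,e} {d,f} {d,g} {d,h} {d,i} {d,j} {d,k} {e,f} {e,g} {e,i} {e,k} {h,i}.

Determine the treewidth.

A width-3 tree decomposition is:
Bags: B1 = {c, d, e, i}  B2 = {c, d, e, k}  B3 = {b, c, d, e}  B4 = {b, d, e, g}  B5 = {a, b, d, e}  B6 = {a, b, d, j}  B7 = {c, d, h, i}  B8 = {c, d, e, f}
Tree: B1–B2, B1–B3, B3–B4, B4–B5, B5–B6, B1–B7, B2–B8
The largest bag has 4 vertices, giving width 3; this decomposition certifies tw(G) ≤ 3. On the other hand G contains the 4-clique {a, b, d, j}. A clique must lie in a single bag of any decomposition, so no decomposition can have width below 3. Combining the bounds, tw(G) = 3.

3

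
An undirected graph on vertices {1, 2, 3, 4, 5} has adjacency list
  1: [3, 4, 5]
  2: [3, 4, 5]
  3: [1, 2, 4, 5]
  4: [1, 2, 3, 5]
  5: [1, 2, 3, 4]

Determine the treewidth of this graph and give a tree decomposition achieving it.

Every bag has size at most 4, so the width is 4 − 1 = 3 and tw(G) ≤ 3. For the lower bound, the 4 vertices {1, 3, 4, 5} are pairwise adjacent, and any tree decomposition puts a clique entirely inside one bag — forcing width ≥ 3. Therefore the treewidth is 3.

Treewidth 3.
Bags: B1 = {1, 3, 4, 5}  B2 = {2, 3, 4, 5}
Tree: B1–B2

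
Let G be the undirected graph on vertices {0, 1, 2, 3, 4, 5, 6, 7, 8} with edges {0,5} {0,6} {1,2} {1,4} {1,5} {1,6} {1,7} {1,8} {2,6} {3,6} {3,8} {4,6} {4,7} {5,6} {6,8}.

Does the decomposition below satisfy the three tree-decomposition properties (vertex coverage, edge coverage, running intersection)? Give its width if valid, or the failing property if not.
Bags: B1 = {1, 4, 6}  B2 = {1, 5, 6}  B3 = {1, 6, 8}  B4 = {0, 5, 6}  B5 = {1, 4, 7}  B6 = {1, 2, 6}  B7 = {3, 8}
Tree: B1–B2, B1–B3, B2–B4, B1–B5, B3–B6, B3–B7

A tree decomposition must satisfy three properties: every vertex lies in some bag; for every edge, both endpoints lie together in some bag; and for every vertex, the bags containing it form a connected subtree. Here edge (6,3) lies in no bag, so the decomposition is invalid.

No — edge (6,3) lies in no bag.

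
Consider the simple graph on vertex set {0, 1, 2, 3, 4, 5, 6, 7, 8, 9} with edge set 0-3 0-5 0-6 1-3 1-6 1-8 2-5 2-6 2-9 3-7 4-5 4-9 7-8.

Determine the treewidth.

A width-2 tree decomposition is:
Bags: B1 = {4, 5, 9}  B2 = {2, 5, 9}  B3 = {0, 2, 5}  B4 = {0, 2, 6}  B5 = {0, 3, 6}  B6 = {1, 3, 6}  B7 = {1, 3, 7}  B8 = {1, 7, 8}
Tree: B1–B2, B2–B3, B3–B4, B4–B5, B5–B6, B6–B7, B7–B8
Every bag has size at most 3, so the width is 3 − 1 = 2 and tw(G) ≤ 2. Since 4–9–2–5–4 is a cycle in G, G is not acyclic. Forests are exactly the graphs of treewidth ≤ 1, so tw(G) ≥ 2. Therefore the treewidth is 2.

2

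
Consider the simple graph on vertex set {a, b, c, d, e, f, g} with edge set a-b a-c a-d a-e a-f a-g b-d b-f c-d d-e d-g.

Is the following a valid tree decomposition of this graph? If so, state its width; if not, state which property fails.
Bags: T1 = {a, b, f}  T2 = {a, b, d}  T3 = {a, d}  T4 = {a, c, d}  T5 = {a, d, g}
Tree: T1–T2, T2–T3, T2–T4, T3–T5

A tree decomposition must satisfy three properties: every vertex lies in some bag; for every edge, both endpoints lie together in some bag; and for every vertex, the bags containing it form a connected subtree. Here vertex e appears in no bag, so the decomposition is invalid.

No — vertex e appears in no bag.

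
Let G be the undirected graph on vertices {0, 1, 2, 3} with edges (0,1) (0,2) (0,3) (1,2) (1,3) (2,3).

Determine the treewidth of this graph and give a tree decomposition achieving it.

A single bag containing all 4 vertices is trivially a valid decomposition of width 3. Conversely, {0, 1, 2, 3} is a clique of size 4, and the vertices of any clique must share a bag in every tree decomposition; so some bag has ≥ 4 vertices and tw(G) ≥ 3. Hence tw(G) = 3 exactly.

Treewidth 3.
One such decomposition:
Bags: B1 = {0, 1, 2, 3}
Tree: (single bag)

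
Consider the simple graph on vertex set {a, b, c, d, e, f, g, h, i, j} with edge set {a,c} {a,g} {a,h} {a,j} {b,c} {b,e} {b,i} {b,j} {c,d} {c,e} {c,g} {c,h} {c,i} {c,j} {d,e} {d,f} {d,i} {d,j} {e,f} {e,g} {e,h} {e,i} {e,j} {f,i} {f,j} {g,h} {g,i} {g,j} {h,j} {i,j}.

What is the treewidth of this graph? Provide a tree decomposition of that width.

Treewidth 4.
One such decomposition:
Bags: B1 = {c, d, e, i, j}  B2 = {c, e, g, i, j}  B3 = {d, e, f, i, j}  B4 = {c, e, g, h, j}  B5 = {a, c, g, h, j}  B6 = {b, c, e, i, j}
Tree: B1–B2, B1–B3, B2–B4, B4–B5, B2–B6

Every bag has size at most 5, so the width is 5 − 1 = 4 and tw(G) ≤ 4. Conversely, {c, e, g, h, j} is a clique of size 5, and the vertices of any clique must share a bag in every tree decomposition; so some bag has ≥ 5 vertices and tw(G) ≥ 4. The upper and lower bounds meet at 4, so that is the treewidth.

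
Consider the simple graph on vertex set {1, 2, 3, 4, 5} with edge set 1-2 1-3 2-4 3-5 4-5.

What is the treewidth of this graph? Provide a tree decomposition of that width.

Treewidth 2.
One such decomposition:
Bags: B1 = {1, 2, 3}  B2 = {2, 3, 5}  B3 = {2, 4, 5}
Tree: B1–B2, B2–B3

Every bag has size at most 3, so the width is 3 − 1 = 2 and tw(G) ≤ 2. Since 2–1–3–5–4–2 is a cycle in G, G is not acyclic. Forests are exactly the graphs of treewidth ≤ 1, so tw(G) ≥ 2. Combining the bounds, tw(G) = 2.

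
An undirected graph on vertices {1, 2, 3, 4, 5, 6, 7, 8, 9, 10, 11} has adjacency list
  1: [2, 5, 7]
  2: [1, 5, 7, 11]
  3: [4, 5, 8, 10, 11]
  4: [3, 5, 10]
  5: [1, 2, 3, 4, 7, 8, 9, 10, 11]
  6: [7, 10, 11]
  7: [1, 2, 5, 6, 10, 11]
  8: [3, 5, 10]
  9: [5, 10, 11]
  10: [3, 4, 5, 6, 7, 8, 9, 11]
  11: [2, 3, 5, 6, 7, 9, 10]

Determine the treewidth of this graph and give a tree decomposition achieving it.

Each bag holds 4 vertices, so the decomposition has width 3, which upper-bounds the treewidth. For the lower bound, the 4 vertices {1, 2, 5, 7} are pairwise adjacent, and any tree decomposition puts a clique entirely inside one bag — forcing width ≥ 3. Combining the bounds, tw(G) = 3.

Treewidth 3.
Bags: B1 = {5, 7, 10, 11}  B2 = {6, 7, 10, 11}  B3 = {3, 5, 10, 11}  B4 = {2, 5, 7, 11}  B5 = {3, 5, 8, 10}  B6 = {3, 4, 5, 10}  B7 = {1, 2, 5, 7}  B8 = {5, 9, 10, 11}
Tree: B1–B2, B1–B3, B1–B4, B3–B5, B3–B6, B4–B7, B3–B8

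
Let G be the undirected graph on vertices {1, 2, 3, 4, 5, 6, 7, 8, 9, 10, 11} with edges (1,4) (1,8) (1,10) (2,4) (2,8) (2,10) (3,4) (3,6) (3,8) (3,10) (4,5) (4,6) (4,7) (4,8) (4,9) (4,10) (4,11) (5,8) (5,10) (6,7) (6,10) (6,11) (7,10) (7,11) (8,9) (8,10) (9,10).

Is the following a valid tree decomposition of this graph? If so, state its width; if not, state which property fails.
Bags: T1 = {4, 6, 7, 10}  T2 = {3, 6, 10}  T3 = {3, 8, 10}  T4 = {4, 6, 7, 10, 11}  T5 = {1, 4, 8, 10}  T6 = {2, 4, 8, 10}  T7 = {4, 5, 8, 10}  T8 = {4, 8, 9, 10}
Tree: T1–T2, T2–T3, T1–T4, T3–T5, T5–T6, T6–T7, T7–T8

A tree decomposition must satisfy three properties: every vertex lies in some bag; for every edge, both endpoints lie together in some bag; and for every vertex, the bags containing it form a connected subtree. Here edge (4,3) lies in no bag, so the decomposition is invalid.

No — edge (4,3) lies in no bag.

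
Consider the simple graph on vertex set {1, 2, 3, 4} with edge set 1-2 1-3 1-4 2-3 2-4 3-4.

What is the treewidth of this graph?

A width-3 tree decomposition is:
Bags: B1 = {1, 2, 3, 4}
Tree: (single bag)
With just one bag of size 4, the width is 4 − 1 = 3, so tw(G) ≤ 3. On the other hand G contains the 4-clique {1, 2, 3, 4}. A clique must lie in a single bag of any decomposition, so no decomposition can have width below 3. The upper and lower bounds meet at 3, so that is the treewidth.

3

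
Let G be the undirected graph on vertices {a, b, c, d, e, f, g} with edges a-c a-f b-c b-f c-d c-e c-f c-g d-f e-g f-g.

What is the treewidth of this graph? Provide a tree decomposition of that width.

Each bag holds 3 vertices, so the decomposition has width 2, which upper-bounds the treewidth. On the other hand G contains the 3-clique {c, e, g}. A clique must lie in a single bag of any decomposition, so no decomposition can have width below 2. The upper and lower bounds meet at 2, so that is the treewidth.

Treewidth 2.
One such decomposition:
Bags: B1 = {c, d, f}  B2 = {c, f, g}  B3 = {b, c, f}  B4 = {a, c, f}  B5 = {c, e, g}
Tree: B1–B2, B1–B3, B1–B4, B2–B5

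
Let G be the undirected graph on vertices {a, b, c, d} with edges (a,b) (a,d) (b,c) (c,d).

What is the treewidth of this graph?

2

A width-2 tree decomposition is:
Bags: B1 = {a, b, d}  B2 = {b, c, d}
Tree: B1–B2
The largest bag has 3 vertices, giving width 2; this decomposition certifies tw(G) ≤ 2. For the lower bound, G contains the cycle d–a–b–c–d, so G is not a forest; only forests have treewidth ≤ 1, hence tw(G) ≥ 2. The upper and lower bounds meet at 2, so that is the treewidth.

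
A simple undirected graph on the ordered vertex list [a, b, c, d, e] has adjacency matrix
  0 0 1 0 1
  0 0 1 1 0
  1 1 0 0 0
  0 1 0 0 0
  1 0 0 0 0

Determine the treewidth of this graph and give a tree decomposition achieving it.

Treewidth 1.
Bags: B1 = {b, d}  B2 = {b, c}  B3 = {a, c}  B4 = {a, e}
Tree: B1–B2, B2–B3, B3–B4

Every bag has size at most 2, so the width is 2 − 1 = 1 and tw(G) ≤ 1. G has an edge, so its treewidth is at least 1. Hence tw(G) = 1 exactly.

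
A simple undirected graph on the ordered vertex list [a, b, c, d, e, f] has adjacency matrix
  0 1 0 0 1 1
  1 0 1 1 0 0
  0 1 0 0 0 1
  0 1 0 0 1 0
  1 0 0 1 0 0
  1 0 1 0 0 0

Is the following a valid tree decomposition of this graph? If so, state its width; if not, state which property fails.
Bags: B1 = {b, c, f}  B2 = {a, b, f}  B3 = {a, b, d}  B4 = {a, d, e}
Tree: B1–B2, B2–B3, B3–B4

Yes; width 2.

Every vertex of G appears in some bag (union = {a, b, c, d, e, f}); every edge is covered by a bag; and for each vertex v the set of bags containing v is connected in the bag tree. The decomposition is therefore valid. The largest bag has 3 vertices, so the width is 2.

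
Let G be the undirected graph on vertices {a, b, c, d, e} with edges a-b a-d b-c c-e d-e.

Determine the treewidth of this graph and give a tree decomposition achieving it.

Treewidth 2.
One optimal decomposition is:
Bags: B1 = {a, b, c}  B2 = {a, c, e}  B3 = {a, d, e}
Tree: B1–B2, B2–B3

Every bag has size at most 3, so the width is 3 − 1 = 2 and tw(G) ≤ 2. Since a–b–c–e–d–a is a cycle in G, G is not acyclic. Forests are exactly the graphs of treewidth ≤ 1, so tw(G) ≥ 2. Therefore the treewidth is 2.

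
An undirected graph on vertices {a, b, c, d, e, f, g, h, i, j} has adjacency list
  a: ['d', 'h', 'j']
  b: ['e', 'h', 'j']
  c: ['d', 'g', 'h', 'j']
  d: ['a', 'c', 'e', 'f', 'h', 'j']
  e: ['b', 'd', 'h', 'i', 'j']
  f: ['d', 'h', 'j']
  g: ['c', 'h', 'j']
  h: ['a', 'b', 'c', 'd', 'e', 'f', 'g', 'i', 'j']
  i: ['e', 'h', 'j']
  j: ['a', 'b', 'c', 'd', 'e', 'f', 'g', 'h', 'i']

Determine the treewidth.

A width-3 tree decomposition is:
Bags: B1 = {d, e, h, j}  B2 = {a, d, h, j}  B3 = {d, f, h, j}  B4 = {c, d, h, j}  B5 = {e, h, i, j}  B6 = {b, e, h, j}  B7 = {c, g, h, j}
Tree: B1–B2, B2–B3, B3–B4, B1–B5, B1–B6, B4–B7
Each bag holds 4 vertices, so the decomposition has width 3, which upper-bounds the treewidth. Conversely, {d, e, h, j} is a clique of size 4, and the vertices of any clique must share a bag in every tree decomposition; so some bag has ≥ 4 vertices and tw(G) ≥ 3. Combining the bounds, tw(G) = 3.

3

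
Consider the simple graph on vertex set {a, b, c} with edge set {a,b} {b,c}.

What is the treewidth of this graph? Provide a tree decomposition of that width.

Every bag has size at most 2, so the width is 2 − 1 = 1 and tw(G) ≤ 1. Any graph with an edge has treewidth ≥ 1, and G has the edge a–b. Combining the bounds, tw(G) = 1.

Treewidth 1.
One optimal decomposition is:
Bags: B1 = {a, b}  B2 = {b, c}
Tree: B1–B2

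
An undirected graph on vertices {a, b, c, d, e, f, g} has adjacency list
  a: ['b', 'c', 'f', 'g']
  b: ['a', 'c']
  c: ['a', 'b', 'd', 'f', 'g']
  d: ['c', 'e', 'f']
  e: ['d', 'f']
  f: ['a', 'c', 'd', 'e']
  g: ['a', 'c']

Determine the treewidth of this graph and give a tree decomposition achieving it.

Treewidth 2.
Bags: B1 = {a, c, f}  B2 = {c, d, f}  B3 = {a, b, c}  B4 = {a, c, g}  B5 = {d, e, f}
Tree: B1–B2, B1–B3, B3–B4, B2–B5

The largest bag has 3 vertices, giving width 2; this decomposition certifies tw(G) ≤ 2. For the lower bound, the 3 vertices {d, e, f} are pairwise adjacent, and any tree decomposition puts a clique entirely inside one bag — forcing width ≥ 2. The upper and lower bounds meet at 2, so that is the treewidth.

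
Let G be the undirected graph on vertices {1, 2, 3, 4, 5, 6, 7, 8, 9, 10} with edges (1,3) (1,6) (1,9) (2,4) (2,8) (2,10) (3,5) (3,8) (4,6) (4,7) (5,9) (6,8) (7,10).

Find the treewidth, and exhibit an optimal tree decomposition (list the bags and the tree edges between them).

The largest bag has 3 vertices, giving width 2; this decomposition certifies tw(G) ≤ 2. Since 5–9–1–3–5 is a cycle in G, G is not acyclic. Forests are exactly the graphs of treewidth ≤ 1, so tw(G) ≥ 2. The upper and lower bounds meet at 2, so that is the treewidth.

Treewidth 2.
One such decomposition:
Bags: B1 = {3, 5, 9}  B2 = {1, 3, 9}  B3 = {1, 3, 8}  B4 = {1, 6, 8}  B5 = {2, 6, 8}  B6 = {2, 4, 6}  B7 = {2, 4, 10}  B8 = {4, 7, 10}
Tree: B1–B2, B2–B3, B3–B4, B4–B5, B5–B6, B6–B7, B7–B8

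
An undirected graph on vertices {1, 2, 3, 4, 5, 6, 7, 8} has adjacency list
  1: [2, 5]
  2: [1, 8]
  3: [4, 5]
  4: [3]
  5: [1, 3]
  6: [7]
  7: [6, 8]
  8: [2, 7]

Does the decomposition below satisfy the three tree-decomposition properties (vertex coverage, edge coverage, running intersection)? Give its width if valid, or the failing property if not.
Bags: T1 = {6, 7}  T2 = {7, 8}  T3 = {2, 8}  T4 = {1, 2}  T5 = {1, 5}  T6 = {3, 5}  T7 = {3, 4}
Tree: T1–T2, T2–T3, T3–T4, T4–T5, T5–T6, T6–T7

Yes; width 1.

Every vertex of G appears in some bag (union = {1, 2, 3, 4, 5, 6, 7, 8}); every edge is covered by a bag; and for each vertex v the set of bags containing v is connected in the bag tree. The decomposition is therefore valid. The largest bag has 2 vertices, so the width is 1.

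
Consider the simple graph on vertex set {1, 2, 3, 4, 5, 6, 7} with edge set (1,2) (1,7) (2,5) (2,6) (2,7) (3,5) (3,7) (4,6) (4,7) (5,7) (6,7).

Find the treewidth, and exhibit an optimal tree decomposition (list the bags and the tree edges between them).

The largest bag has 3 vertices, giving width 2; this decomposition certifies tw(G) ≤ 2. Conversely, {1, 2, 7} is a clique of size 3, and the vertices of any clique must share a bag in every tree decomposition; so some bag has ≥ 3 vertices and tw(G) ≥ 2. Hence tw(G) = 2 exactly.

Treewidth 2.
One optimal decomposition is:
Bags: B1 = {2, 6, 7}  B2 = {1, 2, 7}  B3 = {2, 5, 7}  B4 = {3, 5, 7}  B5 = {4, 6, 7}
Tree: B1–B2, B1–B3, B3–B4, B1–B5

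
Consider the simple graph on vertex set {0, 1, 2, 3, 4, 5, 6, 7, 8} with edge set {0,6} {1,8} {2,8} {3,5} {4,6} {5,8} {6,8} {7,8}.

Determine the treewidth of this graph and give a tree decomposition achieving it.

Treewidth 1.
One such decomposition:
Bags: B1 = {1, 8}  B2 = {6, 8}  B3 = {4, 6}  B4 = {5, 8}  B5 = {0, 6}  B6 = {3, 5}  B7 = {2, 8}  B8 = {7, 8}
Tree: B1–B2, B2–B3, B2–B4, B2–B5, B4–B6, B4–B7, B4–B8

Each bag holds 2 vertices, so the decomposition has width 1, which upper-bounds the treewidth. Any graph with an edge has treewidth ≥ 1, and G has the edge 8–1. Hence tw(G) = 1 exactly.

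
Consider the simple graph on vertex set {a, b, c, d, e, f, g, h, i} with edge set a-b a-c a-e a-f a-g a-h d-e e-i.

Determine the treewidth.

A width-1 tree decomposition is:
Bags: B1 = {a, h}  B2 = {a, e}  B3 = {d, e}  B4 = {a, f}  B5 = {a, c}  B6 = {a, g}  B7 = {e, i}  B8 = {a, b}
Tree: B1–B2, B2–B3, B2–B4, B2–B5, B4–B6, B3–B7, B6–B8
Each bag holds 2 vertices, so the decomposition has width 1, which upper-bounds the treewidth. Since G has at least one edge (e.g. h–a), it is not an edgeless graph, so tw(G) ≥ 1. Therefore the treewidth is 1.

1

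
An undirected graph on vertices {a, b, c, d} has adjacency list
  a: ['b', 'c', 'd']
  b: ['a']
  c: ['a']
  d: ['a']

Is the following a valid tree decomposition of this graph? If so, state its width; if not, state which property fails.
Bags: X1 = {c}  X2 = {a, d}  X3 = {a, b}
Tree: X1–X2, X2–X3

A tree decomposition must satisfy three properties: every vertex lies in some bag; for every edge, both endpoints lie together in some bag; and for every vertex, the bags containing it form a connected subtree. Here edge (a,c) lies in no bag, so the decomposition is invalid.

No — edge (a,c) lies in no bag.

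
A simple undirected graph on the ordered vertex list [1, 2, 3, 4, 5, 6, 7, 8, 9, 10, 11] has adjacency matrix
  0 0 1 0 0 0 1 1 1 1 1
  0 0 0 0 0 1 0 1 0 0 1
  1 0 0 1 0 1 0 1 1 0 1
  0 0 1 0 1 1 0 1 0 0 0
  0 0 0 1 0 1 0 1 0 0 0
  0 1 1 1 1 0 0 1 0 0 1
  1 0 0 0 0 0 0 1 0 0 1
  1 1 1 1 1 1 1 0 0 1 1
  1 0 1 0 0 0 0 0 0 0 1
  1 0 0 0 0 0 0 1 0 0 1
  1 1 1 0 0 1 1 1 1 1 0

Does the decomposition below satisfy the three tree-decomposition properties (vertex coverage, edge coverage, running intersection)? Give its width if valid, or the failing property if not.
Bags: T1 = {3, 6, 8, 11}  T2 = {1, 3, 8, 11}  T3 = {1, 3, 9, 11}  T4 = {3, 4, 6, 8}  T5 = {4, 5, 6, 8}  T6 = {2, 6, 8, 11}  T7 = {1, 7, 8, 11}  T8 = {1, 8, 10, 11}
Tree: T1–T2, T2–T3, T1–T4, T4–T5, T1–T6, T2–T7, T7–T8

Yes; width 3.

Every vertex of G appears in some bag (union = {1, 2, 3, 4, 5, 6, 7, 8, 9, 10, 11}); every edge is covered by a bag; and for each vertex v the set of bags containing v is connected in the bag tree. The decomposition is therefore valid. The largest bag has 4 vertices, so the width is 3.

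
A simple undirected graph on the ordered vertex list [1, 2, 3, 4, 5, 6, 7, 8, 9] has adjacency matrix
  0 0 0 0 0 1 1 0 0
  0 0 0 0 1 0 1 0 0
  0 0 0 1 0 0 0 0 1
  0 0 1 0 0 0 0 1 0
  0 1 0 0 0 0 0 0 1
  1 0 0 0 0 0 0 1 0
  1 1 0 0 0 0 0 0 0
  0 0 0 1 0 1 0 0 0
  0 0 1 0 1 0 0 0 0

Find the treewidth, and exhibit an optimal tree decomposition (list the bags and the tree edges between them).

Every bag has size at most 3, so the width is 3 − 1 = 2 and tw(G) ≤ 2. The edges 2–7–1–6–8–4–3–9–5–2 form a cycle, so G is not a tree and its treewidth is at least 2. Combining the bounds, tw(G) = 2.

Treewidth 2.
One such decomposition:
Bags: B1 = {1, 2, 7}  B2 = {1, 2, 6}  B3 = {2, 6, 8}  B4 = {2, 4, 8}  B5 = {2, 3, 4}  B6 = {2, 3, 9}  B7 = {2, 5, 9}
Tree: B1–B2, B2–B3, B3–B4, B4–B5, B5–B6, B6–B7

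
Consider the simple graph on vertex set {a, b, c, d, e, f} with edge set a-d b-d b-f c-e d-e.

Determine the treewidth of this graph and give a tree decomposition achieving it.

Every bag has size at most 2, so the width is 2 − 1 = 1 and tw(G) ≤ 1. Since G has at least one edge (e.g. a–d), it is not an edgeless graph, so tw(G) ≥ 1. Therefore the treewidth is 1.

Treewidth 1.
One optimal decomposition is:
Bags: B1 = {a, d}  B2 = {d, e}  B3 = {b, d}  B4 = {b, f}  B5 = {c, e}
Tree: B1–B2, B2–B3, B3–B4, B2–B5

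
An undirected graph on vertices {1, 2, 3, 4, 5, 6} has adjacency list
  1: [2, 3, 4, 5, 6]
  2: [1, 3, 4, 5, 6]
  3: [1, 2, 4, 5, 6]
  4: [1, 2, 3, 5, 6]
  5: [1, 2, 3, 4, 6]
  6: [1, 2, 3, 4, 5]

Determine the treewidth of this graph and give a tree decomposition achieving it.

Treewidth 5.
Bags: B1 = {1, 2, 3, 4, 5, 6}
Tree: (single bag)

With just one bag of size 6, the width is 6 − 1 = 5, so tw(G) ≤ 5. On the other hand G contains the 6-clique {1, 2, 3, 4, 5, 6}. A clique must lie in a single bag of any decomposition, so no decomposition can have width below 5. Combining the bounds, tw(G) = 5.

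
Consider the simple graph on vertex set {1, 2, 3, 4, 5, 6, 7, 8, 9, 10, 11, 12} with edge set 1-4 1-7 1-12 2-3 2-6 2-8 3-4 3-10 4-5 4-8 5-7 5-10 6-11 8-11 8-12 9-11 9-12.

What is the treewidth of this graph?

3

A width-3 tree decomposition is:
Bags: B1 = {2, 6, 9, 11}  B2 = {2, 8, 9, 11}  B3 = {2, 8, 9, 12}  B4 = {2, 3, 8, 12}  B5 = {3, 4, 8, 12}  B6 = {1, 3, 4, 12}  B7 = {1, 3, 4, 10}  B8 = {1, 4, 5, 10}  B9 = {1, 5, 7, 10}
Tree: B1–B2, B2–B3, B3–B4, B4–B5, B5–B6, B6–B7, B7–B8, B8–B9
Each bag holds 4 vertices, so the decomposition has width 3, which upper-bounds the treewidth. For the lower bound: the 4 vertex sets {6,9,11}, {2}, {8}, {1,3,4,12} are disjoint, each induces a connected subgraph, and every pair is joined by at least one edge of G. Contracting each set to a single vertex therefore yields K_{4} as a minor, and since treewidth is minor-monotone, tw(G) ≥ tw(K_{4}) = 3. The upper and lower bounds meet at 3, so that is the treewidth.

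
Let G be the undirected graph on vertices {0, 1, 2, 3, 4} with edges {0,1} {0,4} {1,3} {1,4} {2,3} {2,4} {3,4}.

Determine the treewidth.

2

A width-2 tree decomposition is:
Bags: B1 = {2, 3, 4}  B2 = {1, 3, 4}  B3 = {0, 1, 4}
Tree: B1–B2, B2–B3
Every bag has size at most 3, so the width is 3 − 1 = 2 and tw(G) ≤ 2. For the lower bound, the 3 vertices {0, 1, 4} are pairwise adjacent, and any tree decomposition puts a clique entirely inside one bag — forcing width ≥ 2. Hence tw(G) = 2 exactly.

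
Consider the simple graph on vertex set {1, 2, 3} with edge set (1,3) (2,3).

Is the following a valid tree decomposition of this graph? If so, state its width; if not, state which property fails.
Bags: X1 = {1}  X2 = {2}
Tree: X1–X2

No — vertex 3 appears in no bag.

A tree decomposition must satisfy three properties: every vertex lies in some bag; for every edge, both endpoints lie together in some bag; and for every vertex, the bags containing it form a connected subtree. Here vertex 3 appears in no bag, so the decomposition is invalid.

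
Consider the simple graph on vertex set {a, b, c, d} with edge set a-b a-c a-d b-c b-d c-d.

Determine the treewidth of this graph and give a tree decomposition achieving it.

With just one bag of size 4, the width is 4 − 1 = 3, so tw(G) ≤ 3. For the lower bound, the 4 vertices {a, b, c, d} are pairwise adjacent, and any tree decomposition puts a clique entirely inside one bag — forcing width ≥ 3. Hence tw(G) = 3 exactly.

Treewidth 3.
Bags: B1 = {a, b, c, d}
Tree: (single bag)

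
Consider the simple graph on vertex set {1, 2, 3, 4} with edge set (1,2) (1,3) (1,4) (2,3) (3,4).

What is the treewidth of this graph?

A width-2 tree decomposition is:
Bags: B1 = {1, 3, 4}  B2 = {1, 2, 3}
Tree: B1–B2
The largest bag has 3 vertices, giving width 2; this decomposition certifies tw(G) ≤ 2. On the other hand G contains the 3-clique {1, 2, 3}. A clique must lie in a single bag of any decomposition, so no decomposition can have width below 2. Combining the bounds, tw(G) = 2.

2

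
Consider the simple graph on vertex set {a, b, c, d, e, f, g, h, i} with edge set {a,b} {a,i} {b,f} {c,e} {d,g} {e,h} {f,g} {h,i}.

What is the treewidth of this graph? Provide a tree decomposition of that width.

Treewidth 1.
One such decomposition:
Bags: B1 = {d, g}  B2 = {f, g}  B3 = {b, f}  B4 = {a, b}  B5 = {a, i}  B6 = {h, i}  B7 = {e, h}  B8 = {c, e}
Tree: B1–B2, B2–B3, B3–B4, B4–B5, B5–B6, B6–B7, B7–B8

Each bag holds 2 vertices, so the decomposition has width 1, which upper-bounds the treewidth. Any graph with an edge has treewidth ≥ 1, and G has the edge d–g. Therefore the treewidth is 1.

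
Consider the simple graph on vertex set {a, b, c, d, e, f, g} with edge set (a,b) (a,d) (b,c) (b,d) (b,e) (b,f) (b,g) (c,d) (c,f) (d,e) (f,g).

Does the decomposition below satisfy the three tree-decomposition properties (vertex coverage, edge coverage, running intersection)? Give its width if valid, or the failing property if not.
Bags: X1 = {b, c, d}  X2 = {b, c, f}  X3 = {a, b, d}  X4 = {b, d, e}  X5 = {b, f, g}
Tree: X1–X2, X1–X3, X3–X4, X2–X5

Yes; width 2.

Every vertex of G appears in some bag (union = {a, b, c, d, e, f, g}); every edge is covered by a bag; and for each vertex v the set of bags containing v is connected in the bag tree. The decomposition is therefore valid. The largest bag has 3 vertices, so the width is 2.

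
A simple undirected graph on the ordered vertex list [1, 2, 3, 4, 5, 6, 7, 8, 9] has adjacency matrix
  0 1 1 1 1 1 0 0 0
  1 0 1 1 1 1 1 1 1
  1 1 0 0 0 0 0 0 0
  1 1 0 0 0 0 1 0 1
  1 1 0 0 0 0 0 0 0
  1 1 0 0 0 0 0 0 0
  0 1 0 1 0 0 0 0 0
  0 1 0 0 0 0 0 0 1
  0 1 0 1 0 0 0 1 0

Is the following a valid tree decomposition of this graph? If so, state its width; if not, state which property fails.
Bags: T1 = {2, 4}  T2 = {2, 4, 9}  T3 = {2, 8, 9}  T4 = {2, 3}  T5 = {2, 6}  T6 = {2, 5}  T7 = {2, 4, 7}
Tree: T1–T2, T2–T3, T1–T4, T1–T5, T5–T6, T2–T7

A tree decomposition must satisfy three properties: every vertex lies in some bag; for every edge, both endpoints lie together in some bag; and for every vertex, the bags containing it form a connected subtree. Here vertex 1 appears in no bag, so the decomposition is invalid.

No — vertex 1 appears in no bag.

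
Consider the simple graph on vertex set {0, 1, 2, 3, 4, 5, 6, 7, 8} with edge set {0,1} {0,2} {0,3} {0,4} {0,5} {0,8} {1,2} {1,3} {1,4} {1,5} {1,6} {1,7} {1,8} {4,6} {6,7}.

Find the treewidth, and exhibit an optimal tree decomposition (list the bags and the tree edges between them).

Treewidth 2.
One optimal decomposition is:
Bags: B1 = {1, 4, 6}  B2 = {0, 1, 4}  B3 = {0, 1, 3}  B4 = {0, 1, 5}  B5 = {0, 1, 2}  B6 = {0, 1, 8}  B7 = {1, 6, 7}
Tree: B1–B2, B2–B3, B3–B4, B2–B5, B4–B6, B1–B7

The largest bag has 3 vertices, giving width 2; this decomposition certifies tw(G) ≤ 2. On the other hand G contains the 3-clique {0, 1, 2}. A clique must lie in a single bag of any decomposition, so no decomposition can have width below 2. Combining the bounds, tw(G) = 2.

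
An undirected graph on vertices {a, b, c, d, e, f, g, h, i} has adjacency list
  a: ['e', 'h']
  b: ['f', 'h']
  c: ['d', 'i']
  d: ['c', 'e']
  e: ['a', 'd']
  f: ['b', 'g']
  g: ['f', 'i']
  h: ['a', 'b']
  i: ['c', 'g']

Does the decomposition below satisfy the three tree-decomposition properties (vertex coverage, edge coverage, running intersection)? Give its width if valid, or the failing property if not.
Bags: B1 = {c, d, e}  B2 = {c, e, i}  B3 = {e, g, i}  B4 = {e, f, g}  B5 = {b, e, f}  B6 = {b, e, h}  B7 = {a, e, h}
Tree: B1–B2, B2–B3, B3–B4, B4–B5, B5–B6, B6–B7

Yes; width 2.

Checking the three conditions: (i) the bags cover all of {a, b, c, d, e, f, g, h, i}; (ii) for each edge, some bag contains both endpoints; (iii) the bags containing any fixed vertex form a subtree. All hold, so the decomposition is valid with width 3 − 1 = 2.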